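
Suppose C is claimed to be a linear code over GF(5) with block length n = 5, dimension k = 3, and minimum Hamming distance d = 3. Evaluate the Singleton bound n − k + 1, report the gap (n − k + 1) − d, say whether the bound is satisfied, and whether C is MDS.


Singleton RHS = n − k + 1 = 3, slack = 0, bound satisfied, MDS.

Singleton bound: d ≤ n − k + 1.
Here n = 5, k = 3, so n − k + 1 = 3.
Given d = 3, check d ≤ 3: YES.
Slack = (n − k + 1) − d = 0.
The code is MDS (slack = 0).
Description: the claimed parameters are [5, 3, 3]_5; such a code would be MDS (meets Singleton bound).


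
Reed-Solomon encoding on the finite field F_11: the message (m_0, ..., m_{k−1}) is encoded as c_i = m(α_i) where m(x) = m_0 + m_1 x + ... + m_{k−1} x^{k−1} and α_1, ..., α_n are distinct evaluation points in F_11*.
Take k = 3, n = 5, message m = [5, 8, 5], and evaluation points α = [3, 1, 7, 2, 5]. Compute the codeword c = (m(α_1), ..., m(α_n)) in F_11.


c = [8, 7, 9, 8, 5]

Message polynomial: m(x) = 5 + 8·x + 5·x^2 (mod 11).
For each evaluation point α_i, compute m(α_i) mod 11:
  α_1 = 3: Horner steps 5 → 1 → 8, so m(3) = 8.
  α_2 = 1: Horner steps 5 → 2 → 7, so m(1) = 7.
  α_3 = 7: Horner steps 5 → 10 → 9, so m(7) = 9.
  α_4 = 2: Horner steps 5 → 7 → 8, so m(2) = 8.
  α_5 = 5: Horner steps 5 → 0 → 5, so m(5) = 5.
Codeword c = [8, 7, 9, 8, 5] ∈ F_11^5.


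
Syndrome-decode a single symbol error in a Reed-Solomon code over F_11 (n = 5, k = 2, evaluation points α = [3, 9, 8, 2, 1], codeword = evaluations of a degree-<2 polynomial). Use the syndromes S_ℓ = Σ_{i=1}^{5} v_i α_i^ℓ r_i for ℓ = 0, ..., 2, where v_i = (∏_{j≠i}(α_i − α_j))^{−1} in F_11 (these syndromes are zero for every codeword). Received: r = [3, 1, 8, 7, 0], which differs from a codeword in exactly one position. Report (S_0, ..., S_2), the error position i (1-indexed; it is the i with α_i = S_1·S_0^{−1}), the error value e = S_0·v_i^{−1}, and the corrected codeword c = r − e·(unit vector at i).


S = (8, 9, 6), error at position 3, error magnitude e = 3, c = [3, 1, 5, 7, 0].

Step 1: column multipliers v_i = (∏_{j≠i}(α_i − α_j))^{−1} mod 11.
  i = 1 (α = 3): (3−9)(3−8)(3−2)(3−1) = (−6)·(−5)·1·2 = 60 ≡ 5, so v_1 = 5^{−1} = 9 (mod 11).
  i = 2 (α = 9): (9−3)(9−8)(9−2)(9−1) = 6·1·7·8 = 336 ≡ 6, so v_2 = 6^{−1} = 2 (mod 11).
  i = 3 (α = 8): (8−3)(8−9)(8−2)(8−1) = 5·(−1)·6·7 = −210 ≡ 10, so v_3 = 10^{−1} = 10 (mod 11).
  i = 4 (α = 2): (2−3)(2−9)(2−8)(2−1) = (−1)·(−7)·(−6)·1 = −42 ≡ 2, so v_4 = 2^{−1} = 6 (mod 11).
  i = 5 (α = 1): (1−3)(1−9)(1−8)(1−2) = (−2)·(−8)·(−7)·(−1) = 112 ≡ 2, so v_5 = 2^{−1} = 6 (mod 11).
  v = [9, 2, 10, 6, 6].
Step 2: syndromes of r = [3, 1, 8, 7, 0] (all sums mod 11).
  S_0 = Σ v_i r_i = 9·3 + 2·1 + 10·8 + 6·7 + 6·0 = 151 ≡ 8.
  S_1 = Σ v_i α_i r_i = 9·3·3 + 2·9·1 + 10·8·8 + 6·2·7 + 6·1·0 = 823 ≡ 9.
  α_i^2 mod 11 = [9, 4, 9, 4, 1].
  S_2 = Σ v_i α_i^2 r_i = 9·9·3 + 2·4·1 + 10·9·8 + 6·4·7 + 6·1·0 = 1139 ≡ 6.
  S = (8, 9, 6) ≠ 0, so r is not a codeword (an error is present).
Step 3: locate the error. For a single error e at position i, S_ℓ = v_i·e·α_i^ℓ, so α_err = S_1/S_0.
  S_0^{−1} = 8^{−1} = 7 (mod 11), so α_err = 9·7 = 63 ≡ 8 = α_3. Error position i = 3.
  Consistency check: S_2/S_1 = 6·5 = 30 ≡ 8 = α_err ✓ (single-error assumption holds).
Step 4: error magnitude e = S_0/v_3 = S_0·∏_{j≠3}(α_3 − α_j) = 8·10 = 80 ≡ 3 (mod 11).
Step 5: correct position 3: c_3 = r_3 − e = 8 − 3 ≡ 5 (mod 11). Hence c = [3, 1, 5, 7, 0].
  Check: interpolating c through the α_i gives m(x) = 4 + 7·x (degree < 2) with m(α_i) = c_i for every i, so c is indeed a codeword.


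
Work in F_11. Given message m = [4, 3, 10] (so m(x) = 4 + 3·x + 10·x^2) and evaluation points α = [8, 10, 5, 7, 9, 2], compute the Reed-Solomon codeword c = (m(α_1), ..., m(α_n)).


c = [8, 0, 5, 9, 5, 6]

Message polynomial: m(x) = 4 + 3·x + 10·x^2 (mod 11).
For each evaluation point α_i, compute m(α_i) mod 11:
  α_1 = 8: Horner steps 10 → 6 → 8, so m(8) = 8.
  α_2 = 10: Horner steps 10 → 4 → 0, so m(10) = 0.
  α_3 = 5: Horner steps 10 → 9 → 5, so m(5) = 5.
  α_4 = 7: Horner steps 10 → 7 → 9, so m(7) = 9.
  α_5 = 9: Horner steps 10 → 5 → 5, so m(9) = 5.
  α_6 = 2: Horner steps 10 → 1 → 6, so m(2) = 6.
Codeword c = [8, 0, 5, 9, 5, 6] ∈ F_11^6.


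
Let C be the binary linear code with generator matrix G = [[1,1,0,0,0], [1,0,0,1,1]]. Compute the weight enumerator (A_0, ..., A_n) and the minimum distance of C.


Weight distribution: A_0 = 1, A_2 = 1, A_3 = 2. Minimum distance d = 2.

Enumerate all 2^2 = 4 messages m ∈ F_2^2.
For each, compute codeword c = mG in F_2^5, then tally its weight.
  m = 00 → c = 00000, weight = 0.
  m = 10 → c = 11000, weight = 2.
  m = 01 → c = 10011, weight = 3.
  m = 11 → c = 01011, weight = 3.
Tally weights:
  weight 0: 1 codewords.
  weight 2: 1 codewords.
  weight 3: 2 codewords.
Minimum distance d = smallest w > 0 with A_w > 0 = 2.
Sanity: Σ A_w = 4 = 2^2 = 4 ✓.


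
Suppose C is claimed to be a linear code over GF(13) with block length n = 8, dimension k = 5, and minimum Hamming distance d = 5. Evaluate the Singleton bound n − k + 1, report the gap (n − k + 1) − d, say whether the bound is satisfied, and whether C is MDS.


Singleton RHS = n − k + 1 = 4, slack = -1, bound violated (no such code; not MDS).

Singleton bound: d ≤ n − k + 1.
Here n = 8, k = 5, so n − k + 1 = 4.
Given d = 5, check d ≤ 4: NO.
Slack = (n − k + 1) − d = -1.
The slack is negative: d = 5 exceeds n − k + 1 = 4 by 1, so the Singleton bound is violated and no linear [8, 5, 5]_13 code can exist. In particular it is not MDS (MDS requires d = n − k + 1 exactly).
Description: the claimed parameters are [8, 5, 5]_13; such a code would be impossible (violates the Singleton bound).


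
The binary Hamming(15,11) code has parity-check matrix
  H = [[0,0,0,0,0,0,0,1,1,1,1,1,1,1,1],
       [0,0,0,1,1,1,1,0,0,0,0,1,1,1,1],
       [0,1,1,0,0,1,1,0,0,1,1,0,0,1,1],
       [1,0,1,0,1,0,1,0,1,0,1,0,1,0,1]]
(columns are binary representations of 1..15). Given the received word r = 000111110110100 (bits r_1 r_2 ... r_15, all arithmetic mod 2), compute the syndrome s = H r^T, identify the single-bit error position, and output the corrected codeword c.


s = (0, 1, 0, 0)^T, error position = 4, corrected codeword c = 000011110110100

Compute s = H r^T mod 2 one row at a time:
  s_1 = 1 + 0 + 1 + 1 + 0 + 1 + 0 + 0 = 4 ≡ 0 (mod 2).
  s_2 = 1 + 1 + 1 + 1 + 0 + 1 + 0 + 0 = 5 ≡ 1 (mod 2).
  s_3 = 0 + 0 + 1 + 1 + 1 + 1 + 0 + 0 = 4 ≡ 0 (mod 2).
  s_4 = 0 + 0 + 1 + 1 + 0 + 1 + 1 + 0 = 4 ≡ 0 (mod 2).
s = (0, 1, 0, 0)^T — this equals column 4 of H (binary 0100), so error is at position 4.
Correct: flip bit 4 of r = 000111110110100 to get c = 000011110110100.


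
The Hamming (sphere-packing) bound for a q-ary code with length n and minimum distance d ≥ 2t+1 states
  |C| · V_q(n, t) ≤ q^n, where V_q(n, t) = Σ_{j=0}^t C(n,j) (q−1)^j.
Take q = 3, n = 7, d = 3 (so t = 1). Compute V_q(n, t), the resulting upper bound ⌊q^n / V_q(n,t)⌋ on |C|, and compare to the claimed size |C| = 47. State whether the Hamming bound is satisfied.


V_q(n, t) = 15, q^n = 2187, Hamming bound = 145, |C| = 47 ≤ bound (satisfied).

Step 1: Compute V_q(n, t) = Σ_{j=0}^1 C(n, j) (q−1)^j.
  j = 0: C(7,0)·(2)^0 = 1·1 = 1.
  j = 1: C(7,1)·(2)^1 = 7·2 = 14.
  V_q(n, t) = 1 + 14 = 15.
Step 2: q^n = 3^7 = 2187.
Step 3: Hamming bound ⌊q^n / V_q(n,t)⌋ = ⌊2187/15⌋ = 145.
Step 4: Compare |C| = 47 to 145: satisfied.
The claimed |C| lies below the Hamming bound.


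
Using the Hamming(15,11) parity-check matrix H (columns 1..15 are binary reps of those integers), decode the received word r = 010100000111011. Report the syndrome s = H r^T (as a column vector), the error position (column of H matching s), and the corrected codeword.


s = (1, 0, 1, 0)^T, error position = 10, corrected codeword c = 010100000011011

Compute s = H r^T mod 2 one row at a time:
  s_1 = 0 + 0 + 1 + 1 + 1 + 0 + 1 + 1 = 5 ≡ 1 (mod 2).
  s_2 = 1 + 0 + 0 + 0 + 1 + 0 + 1 + 1 = 4 ≡ 0 (mod 2).
  s_3 = 1 + 0 + 0 + 0 + 1 + 1 + 1 + 1 = 5 ≡ 1 (mod 2).
  s_4 = 0 + 0 + 0 + 0 + 0 + 1 + 0 + 1 = 2 ≡ 0 (mod 2).
s = (1, 0, 1, 0)^T — this equals column 10 of H (binary 1010), so error is at position 10.
Correct: flip bit 10 of r = 010100000111011 to get c = 010100000011011.


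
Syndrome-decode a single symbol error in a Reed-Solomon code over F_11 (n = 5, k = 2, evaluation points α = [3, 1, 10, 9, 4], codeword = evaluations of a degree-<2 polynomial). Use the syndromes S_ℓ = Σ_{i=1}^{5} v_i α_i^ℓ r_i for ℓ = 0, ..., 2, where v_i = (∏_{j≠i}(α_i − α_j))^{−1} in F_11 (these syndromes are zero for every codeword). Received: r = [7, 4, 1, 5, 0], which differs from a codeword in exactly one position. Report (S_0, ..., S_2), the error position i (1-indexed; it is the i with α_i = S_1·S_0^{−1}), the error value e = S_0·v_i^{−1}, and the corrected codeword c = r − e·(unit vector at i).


S = (4, 5, 9), error at position 5, error magnitude e = 8, c = [7, 4, 1, 5, 3].

Step 1: column multipliers v_i = (∏_{j≠i}(α_i − α_j))^{−1} mod 11.
  i = 1 (α = 3): (3−1)(3−10)(3−9)(3−4) = 2·(−7)·(−6)·(−1) = −84 ≡ 4, so v_1 = 4^{−1} = 3 (mod 11).
  i = 2 (α = 1): (1−3)(1−10)(1−9)(1−4) = (−2)·(−9)·(−8)·(−3) = 432 ≡ 3, so v_2 = 3^{−1} = 4 (mod 11).
  i = 3 (α = 10): (10−3)(10−1)(10−9)(10−4) = 7·9·1·6 = 378 ≡ 4, so v_3 = 4^{−1} = 3 (mod 11).
  i = 4 (α = 9): (9−3)(9−1)(9−10)(9−4) = 6·8·(−1)·5 = −240 ≡ 2, so v_4 = 2^{−1} = 6 (mod 11).
  i = 5 (α = 4): (4−3)(4−1)(4−10)(4−9) = 1·3·(−6)·(−5) = 90 ≡ 2, so v_5 = 2^{−1} = 6 (mod 11).
  v = [3, 4, 3, 6, 6].
Step 2: syndromes of r = [7, 4, 1, 5, 0] (all sums mod 11).
  S_0 = Σ v_i r_i = 3·7 + 4·4 + 3·1 + 6·5 + 6·0 = 70 ≡ 4.
  S_1 = Σ v_i α_i r_i = 3·3·7 + 4·1·4 + 3·10·1 + 6·9·5 + 6·4·0 = 379 ≡ 5.
  α_i^2 mod 11 = [9, 1, 1, 4, 5].
  S_2 = Σ v_i α_i^2 r_i = 3·9·7 + 4·1·4 + 3·1·1 + 6·4·5 + 6·5·0 = 328 ≡ 9.
  S = (4, 5, 9) ≠ 0, so r is not a codeword (an error is present).
Step 3: locate the error. For a single error e at position i, S_ℓ = v_i·e·α_i^ℓ, so α_err = S_1/S_0.
  S_0^{−1} = 4^{−1} = 3 (mod 11), so α_err = 5·3 = 15 ≡ 4 = α_5. Error position i = 5.
  Consistency check: S_2/S_1 = 9·9 = 81 ≡ 4 = α_err ✓ (single-error assumption holds).
Step 4: error magnitude e = S_0/v_5 = S_0·∏_{j≠5}(α_5 − α_j) = 4·2 = 8 ≡ 8 (mod 11).
Step 5: correct position 5: c_5 = r_5 − e = 0 − 8 ≡ 3 (mod 11). Hence c = [7, 4, 1, 5, 3].
  Check: interpolating c through the α_i gives m(x) = 8 + 7·x (degree < 2) with m(α_i) = c_i for every i, so c is indeed a codeword.


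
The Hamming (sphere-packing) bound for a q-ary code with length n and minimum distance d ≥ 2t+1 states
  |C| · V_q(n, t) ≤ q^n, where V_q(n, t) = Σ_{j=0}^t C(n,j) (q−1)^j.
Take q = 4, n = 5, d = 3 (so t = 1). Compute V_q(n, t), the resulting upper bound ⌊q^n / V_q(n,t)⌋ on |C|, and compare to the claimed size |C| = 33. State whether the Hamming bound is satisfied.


V_q(n, t) = 16, q^n = 1024, Hamming bound = 64, |C| = 33 ≤ bound (satisfied).

Step 1: Compute V_q(n, t) = Σ_{j=0}^1 C(n, j) (q−1)^j.
  j = 0: C(5,0)·(3)^0 = 1·1 = 1.
  j = 1: C(5,1)·(3)^1 = 5·3 = 15.
  V_q(n, t) = 1 + 15 = 16.
Step 2: q^n = 4^5 = 1024.
Step 3: Hamming bound ⌊q^n / V_q(n,t)⌋ = ⌊1024/16⌋ = 64.
Step 4: Compare |C| = 33 to 64: satisfied.
The claimed |C| lies below the Hamming bound.


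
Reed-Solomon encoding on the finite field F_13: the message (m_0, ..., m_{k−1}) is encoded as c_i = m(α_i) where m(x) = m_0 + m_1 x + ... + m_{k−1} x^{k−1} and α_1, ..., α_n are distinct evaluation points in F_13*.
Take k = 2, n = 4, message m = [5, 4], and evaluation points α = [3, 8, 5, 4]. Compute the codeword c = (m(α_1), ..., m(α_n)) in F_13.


c = [4, 11, 12, 8]

Message polynomial: m(x) = 5 + 4·x (mod 13).
For each evaluation point α_i, compute m(α_i) mod 13:
  α_1 = 3: Horner steps 4 → 4, so m(3) = 4.
  α_2 = 8: Horner steps 4 → 11, so m(8) = 11.
  α_3 = 5: Horner steps 4 → 12, so m(5) = 12.
  α_4 = 4: Horner steps 4 → 8, so m(4) = 8.
Codeword c = [4, 11, 12, 8] ∈ F_13^4.


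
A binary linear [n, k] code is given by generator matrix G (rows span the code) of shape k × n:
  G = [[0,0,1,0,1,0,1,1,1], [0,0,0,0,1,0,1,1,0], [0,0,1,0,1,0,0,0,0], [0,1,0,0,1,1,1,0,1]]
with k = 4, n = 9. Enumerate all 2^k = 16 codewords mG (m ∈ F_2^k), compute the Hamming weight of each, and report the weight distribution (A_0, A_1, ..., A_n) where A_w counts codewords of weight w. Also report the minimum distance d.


Weight distribution: A_0 = 1, A_2 = 3, A_3 = 4, A_4 = 3, A_5 = 4, A_6 = 1. Minimum distance d = 2.

Enumerate all 2^4 = 16 messages m ∈ F_2^4.
For each, compute codeword c = mG in F_2^9, then tally its weight.
  m = 0000 → c = 000000000, weight = 0.
  m = 1000 → c = 001010111, weight = 5.
  m = 0100 → c = 000010110, weight = 3.
  m = 1100 → c = 001000001, weight = 2.
  m = 0010 → c = 001010000, weight = 2.
  m = 1010 → c = 000000111, weight = 3.
  m = 0110 → c = 001000110, weight = 3.
  m = 1110 → c = 000010001, weight = 2.
  m = 0001 → c = 010011101, weight = 5.
  m = 1001 → c = 011001010, weight = 4.
  m = 0101 → c = 010001011, weight = 4.
  m = 1101 → c = 011011100, weight = 5.
  m = 0011 → c = 011001101, weight = 5.
  m = 1011 → c = 010011010, weight = 4.
  m = 0111 → c = 011011011, weight = 6.
  m = 1111 → c = 010001100, weight = 3.
Tally weights:
  weight 0: 1 codewords.
  weight 2: 3 codewords.
  weight 3: 4 codewords.
  weight 4: 3 codewords.
  weight 5: 4 codewords.
  weight 6: 1 codewords.
Minimum distance d = smallest w > 0 with A_w > 0 = 2.
Sanity: Σ A_w = 16 = 2^4 = 16 ✓.


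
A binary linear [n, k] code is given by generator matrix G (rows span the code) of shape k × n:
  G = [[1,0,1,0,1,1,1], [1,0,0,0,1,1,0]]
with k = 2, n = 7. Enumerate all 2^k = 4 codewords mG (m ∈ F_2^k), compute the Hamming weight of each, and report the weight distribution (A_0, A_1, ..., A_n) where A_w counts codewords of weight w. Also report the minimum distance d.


Weight distribution: A_0 = 1, A_2 = 1, A_3 = 1, A_5 = 1. Minimum distance d = 2.

Enumerate all 2^2 = 4 messages m ∈ F_2^2.
For each, compute codeword c = mG in F_2^7, then tally its weight.
  m = 00 → c = 0000000, weight = 0.
  m = 10 → c = 1010111, weight = 5.
  m = 01 → c = 1000110, weight = 3.
  m = 11 → c = 0010001, weight = 2.
Tally weights:
  weight 0: 1 codewords.
  weight 2: 1 codewords.
  weight 3: 1 codewords.
  weight 5: 1 codewords.
Minimum distance d = smallest w > 0 with A_w > 0 = 2.
Sanity: Σ A_w = 4 = 2^2 = 4 ✓.


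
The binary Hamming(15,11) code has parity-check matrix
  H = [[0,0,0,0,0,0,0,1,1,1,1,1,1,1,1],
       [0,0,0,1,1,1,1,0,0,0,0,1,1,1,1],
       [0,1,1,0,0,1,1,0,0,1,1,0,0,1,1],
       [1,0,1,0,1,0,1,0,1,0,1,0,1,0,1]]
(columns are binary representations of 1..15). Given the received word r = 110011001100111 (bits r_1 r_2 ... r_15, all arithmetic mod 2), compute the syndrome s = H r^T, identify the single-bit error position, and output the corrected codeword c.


s = (1, 1, 1, 1)^T, error position = 15, corrected codeword c = 110011001100110

Compute s = H r^T mod 2 one row at a time:
  s_1 = 0 + 1 + 1 + 0 + 0 + 1 + 1 + 1 = 5 ≡ 1 (mod 2).
  s_2 = 0 + 1 + 1 + 0 + 0 + 1 + 1 + 1 = 5 ≡ 1 (mod 2).
  s_3 = 1 + 0 + 1 + 0 + 1 + 0 + 1 + 1 = 5 ≡ 1 (mod 2).
  s_4 = 1 + 0 + 1 + 0 + 1 + 0 + 1 + 1 = 5 ≡ 1 (mod 2).
s = (1, 1, 1, 1)^T — this equals column 15 of H (binary 1111), so error is at position 15.
Correct: flip bit 15 of r = 110011001100111 to get c = 110011001100110.


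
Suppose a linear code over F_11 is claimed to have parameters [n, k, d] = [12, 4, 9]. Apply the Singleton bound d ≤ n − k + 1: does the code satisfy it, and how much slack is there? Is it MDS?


Singleton RHS = n − k + 1 = 9, slack = 0, bound satisfied, MDS.

Singleton bound: d ≤ n − k + 1.
Here n = 12, k = 4, so n − k + 1 = 9.
Given d = 9, check d ≤ 9: YES.
Slack = (n − k + 1) − d = 0.
The code is MDS (slack = 0).
Description: the claimed parameters are [12, 4, 9]_11; such a code would be MDS (meets Singleton bound).


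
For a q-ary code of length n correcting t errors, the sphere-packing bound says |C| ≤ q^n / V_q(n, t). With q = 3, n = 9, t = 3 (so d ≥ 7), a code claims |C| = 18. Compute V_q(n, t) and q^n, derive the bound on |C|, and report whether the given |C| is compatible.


V_q(n, t) = 835, q^n = 19683, Hamming bound = 23, |C| = 18 ≤ bound (satisfied).

Step 1: Compute V_q(n, t) = Σ_{j=0}^3 C(n, j) (q−1)^j.
  j = 0: C(9,0)·(2)^0 = 1·1 = 1.
  j = 1: C(9,1)·(2)^1 = 9·2 = 18.
  j = 2: C(9,2)·(2)^2 = 36·4 = 144.
  j = 3: C(9,3)·(2)^3 = 84·8 = 672.
  V_q(n, t) = 1 + 18 + 144 + 672 = 835.
Step 2: q^n = 3^9 = 19683.
Step 3: Hamming bound ⌊q^n / V_q(n,t)⌋ = ⌊19683/835⌋ = 23.
Step 4: Compare |C| = 18 to 23: satisfied.
The claimed |C| lies below the Hamming bound.


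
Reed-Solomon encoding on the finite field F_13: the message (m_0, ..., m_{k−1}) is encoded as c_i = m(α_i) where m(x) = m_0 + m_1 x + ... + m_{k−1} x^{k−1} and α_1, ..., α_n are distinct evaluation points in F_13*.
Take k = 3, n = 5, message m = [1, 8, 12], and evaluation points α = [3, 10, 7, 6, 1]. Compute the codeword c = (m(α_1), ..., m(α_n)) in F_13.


c = [3, 7, 8, 0, 8]

Message polynomial: m(x) = 1 + 8·x + 12·x^2 (mod 13).
For each evaluation point α_i, compute m(α_i) mod 13:
  α_1 = 3: Horner steps 12 → 5 → 3, so m(3) = 3.
  α_2 = 10: Horner steps 12 → 11 → 7, so m(10) = 7.
  α_3 = 7: Horner steps 12 → 1 → 8, so m(7) = 8.
  α_4 = 6: Horner steps 12 → 2 → 0, so m(6) = 0.
  α_5 = 1: Horner steps 12 → 7 → 8, so m(1) = 8.
Codeword c = [3, 7, 8, 0, 8] ∈ F_13^5.


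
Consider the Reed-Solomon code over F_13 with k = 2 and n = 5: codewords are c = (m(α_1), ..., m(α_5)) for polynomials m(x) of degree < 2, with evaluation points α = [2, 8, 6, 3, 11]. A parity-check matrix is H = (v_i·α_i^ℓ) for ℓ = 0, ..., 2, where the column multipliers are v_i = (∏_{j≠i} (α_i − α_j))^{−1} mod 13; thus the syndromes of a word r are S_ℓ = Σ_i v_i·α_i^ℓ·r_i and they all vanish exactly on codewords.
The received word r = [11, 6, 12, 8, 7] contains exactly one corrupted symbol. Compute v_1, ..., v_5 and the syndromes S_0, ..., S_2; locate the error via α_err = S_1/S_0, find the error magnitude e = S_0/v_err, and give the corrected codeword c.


S = (10, 6, 1), error at position 5, error magnitude e = 10, c = [11, 6, 12, 8, 10].

Step 1: column multipliers v_i = (∏_{j≠i}(α_i − α_j))^{−1} mod 13.
  i = 1 (α = 2): (2−8)(2−6)(2−3)(2−11) = (−6)·(−4)·(−1)·(−9) = 216 ≡ 8, so v_1 = 8^{−1} = 5 (mod 13).
  i = 2 (α = 8): (8−2)(8−6)(8−3)(8−11) = 6·2·5·(−3) = −180 ≡ 2, so v_2 = 2^{−1} = 7 (mod 13).
  i = 3 (α = 6): (6−2)(6−8)(6−3)(6−11) = 4·(−2)·3·(−5) = 120 ≡ 3, so v_3 = 3^{−1} = 9 (mod 13).
  i = 4 (α = 3): (3−2)(3−8)(3−6)(3−11) = 1·(−5)·(−3)·(−8) = −120 ≡ 10, so v_4 = 10^{−1} = 4 (mod 13).
  i = 5 (α = 11): (11−2)(11−8)(11−6)(11−3) = 9·3·5·8 = 1080 ≡ 1, so v_5 = 1^{−1} = 1 (mod 13).
  v = [5, 7, 9, 4, 1].
Step 2: syndromes of r = [11, 6, 12, 8, 7] (all sums mod 13).
  S_0 = Σ v_i r_i = 5·11 + 7·6 + 9·12 + 4·8 + 1·7 = 244 ≡ 10.
  S_1 = Σ v_i α_i r_i = 5·2·11 + 7·8·6 + 9·6·12 + 4·3·8 + 1·11·7 = 1267 ≡ 6.
  α_i^2 mod 13 = [4, 12, 10, 9, 4].
  S_2 = Σ v_i α_i^2 r_i = 5·4·11 + 7·12·6 + 9·10·12 + 4·9·8 + 1·4·7 = 2120 ≡ 1.
  S = (10, 6, 1) ≠ 0, so r is not a codeword (an error is present).
Step 3: locate the error. For a single error e at position i, S_ℓ = v_i·e·α_i^ℓ, so α_err = S_1/S_0.
  S_0^{−1} = 10^{−1} = 4 (mod 13), so α_err = 6·4 = 24 ≡ 11 = α_5. Error position i = 5.
  Consistency check: S_2/S_1 = 1·11 = 11 ≡ 11 = α_err ✓ (single-error assumption holds).
Step 4: error magnitude e = S_0/v_5 = S_0·∏_{j≠5}(α_5 − α_j) = 10·1 = 10 ≡ 10 (mod 13).
Step 5: correct position 5: c_5 = r_5 − e = 7 − 10 ≡ 10 (mod 13). Hence c = [11, 6, 12, 8, 10].
  Check: interpolating c through the α_i gives m(x) = 4 + 10·x (degree < 2) with m(α_i) = c_i for every i, so c is indeed a codeword.


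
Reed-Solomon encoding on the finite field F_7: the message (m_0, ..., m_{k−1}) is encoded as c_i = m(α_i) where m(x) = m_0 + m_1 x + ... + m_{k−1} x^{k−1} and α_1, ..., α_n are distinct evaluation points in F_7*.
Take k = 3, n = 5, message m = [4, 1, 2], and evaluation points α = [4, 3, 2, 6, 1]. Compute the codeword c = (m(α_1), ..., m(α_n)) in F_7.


c = [5, 4, 0, 5, 0]

Message polynomial: m(x) = 4 + 1·x + 2·x^2 (mod 7).
For each evaluation point α_i, compute m(α_i) mod 7:
  α_1 = 4: Horner steps 2 → 2 → 5, so m(4) = 5.
  α_2 = 3: Horner steps 2 → 0 → 4, so m(3) = 4.
  α_3 = 2: Horner steps 2 → 5 → 0, so m(2) = 0.
  α_4 = 6: Horner steps 2 → 6 → 5, so m(6) = 5.
  α_5 = 1: Horner steps 2 → 3 → 0, so m(1) = 0.
Codeword c = [5, 4, 0, 5, 0] ∈ F_7^5.


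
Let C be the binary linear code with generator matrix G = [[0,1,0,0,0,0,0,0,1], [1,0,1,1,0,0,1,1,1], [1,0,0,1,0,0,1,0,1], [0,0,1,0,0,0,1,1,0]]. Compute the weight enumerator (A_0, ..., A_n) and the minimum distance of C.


Weight distribution: A_0 = 1, A_1 = 1, A_2 = 2, A_3 = 4, A_4 = 3, A_5 = 3, A_6 = 2. Minimum distance d = 1.

Enumerate all 2^4 = 16 messages m ∈ F_2^4.
For each, compute codeword c = mG in F_2^9, then tally its weight.
  m = 0000 → c = 000000000, weight = 0.
  m = 1000 → c = 010000001, weight = 2.
  m = 0100 → c = 101100111, weight = 6.
  m = 1100 → c = 111100110, weight = 6.
  m = 0010 → c = 100100101, weight = 4.
  m = 1010 → c = 110100100, weight = 4.
  m = 0110 → c = 001000010, weight = 2.
  m = 1110 → c = 011000011, weight = 4.
  m = 0001 → c = 001000110, weight = 3.
  m = 1001 → c = 011000111, weight = 5.
  m = 0101 → c = 100100001, weight = 3.
  m = 1101 → c = 110100000, weight = 3.
  m = 0011 → c = 101100011, weight = 5.
  m = 1011 → c = 111100010, weight = 5.
  m = 0111 → c = 000000100, weight = 1.
  m = 1111 → c = 010000101, weight = 3.
Tally weights:
  weight 0: 1 codewords.
  weight 1: 1 codewords.
  weight 2: 2 codewords.
  weight 3: 4 codewords.
  weight 4: 3 codewords.
  weight 5: 3 codewords.
  weight 6: 2 codewords.
Minimum distance d = smallest w > 0 with A_w > 0 = 1.
Sanity: Σ A_w = 16 = 2^4 = 16 ✓.


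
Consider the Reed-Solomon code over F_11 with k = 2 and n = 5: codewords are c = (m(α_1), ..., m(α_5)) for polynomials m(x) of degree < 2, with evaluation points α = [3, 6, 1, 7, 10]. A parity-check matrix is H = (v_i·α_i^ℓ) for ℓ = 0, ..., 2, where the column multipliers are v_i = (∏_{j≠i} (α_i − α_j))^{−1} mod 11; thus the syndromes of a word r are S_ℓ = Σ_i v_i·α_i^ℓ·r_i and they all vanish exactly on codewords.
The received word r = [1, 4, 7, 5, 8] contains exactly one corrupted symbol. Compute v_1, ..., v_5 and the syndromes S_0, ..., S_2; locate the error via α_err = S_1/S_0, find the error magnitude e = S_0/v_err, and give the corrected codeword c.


S = (8, 8, 8), error at position 3, error magnitude e = 8, c = [1, 4, 10, 5, 8].

Step 1: column multipliers v_i = (∏_{j≠i}(α_i − α_j))^{−1} mod 11.
  i = 1 (α = 3): (3−6)(3−1)(3−7)(3−10) = (−3)·2·(−4)·(−7) = −168 ≡ 8, so v_1 = 8^{−1} = 7 (mod 11).
  i = 2 (α = 6): (6−3)(6−1)(6−7)(6−10) = 3·5·(−1)·(−4) = 60 ≡ 5, so v_2 = 5^{−1} = 9 (mod 11).
  i = 3 (α = 1): (1−3)(1−6)(1−7)(1−10) = (−2)·(−5)·(−6)·(−9) = 540 ≡ 1, so v_3 = 1^{−1} = 1 (mod 11).
  i = 4 (α = 7): (7−3)(7−6)(7−1)(7−10) = 4·1·6·(−3) = −72 ≡ 5, so v_4 = 5^{−1} = 9 (mod 11).
  i = 5 (α = 10): (10−3)(10−6)(10−1)(10−7) = 7·4·9·3 = 756 ≡ 8, so v_5 = 8^{−1} = 7 (mod 11).
  v = [7, 9, 1, 9, 7].
Step 2: syndromes of r = [1, 4, 7, 5, 8] (all sums mod 11).
  S_0 = Σ v_i r_i = 7·1 + 9·4 + 1·7 + 9·5 + 7·8 = 151 ≡ 8.
  S_1 = Σ v_i α_i r_i = 7·3·1 + 9·6·4 + 1·1·7 + 9·7·5 + 7·10·8 = 1119 ≡ 8.
  α_i^2 mod 11 = [9, 3, 1, 5, 1].
  S_2 = Σ v_i α_i^2 r_i = 7·9·1 + 9·3·4 + 1·1·7 + 9·5·5 + 7·1·8 = 459 ≡ 8.
  S = (8, 8, 8) ≠ 0, so r is not a codeword (an error is present).
Step 3: locate the error. For a single error e at position i, S_ℓ = v_i·e·α_i^ℓ, so α_err = S_1/S_0.
  S_0^{−1} = 8^{−1} = 7 (mod 11), so α_err = 8·7 = 56 ≡ 1 = α_3. Error position i = 3.
  Consistency check: S_2/S_1 = 8·7 = 56 ≡ 1 = α_err ✓ (single-error assumption holds).
Step 4: error magnitude e = S_0/v_3 = S_0·∏_{j≠3}(α_3 − α_j) = 8·1 = 8 ≡ 8 (mod 11).
Step 5: correct position 3: c_3 = r_3 − e = 7 − 8 ≡ 10 (mod 11). Hence c = [1, 4, 10, 5, 8].
  Check: interpolating c through the α_i gives m(x) = 9 + 1·x (degree < 2) with m(α_i) = c_i for every i, so c is indeed a codeword.


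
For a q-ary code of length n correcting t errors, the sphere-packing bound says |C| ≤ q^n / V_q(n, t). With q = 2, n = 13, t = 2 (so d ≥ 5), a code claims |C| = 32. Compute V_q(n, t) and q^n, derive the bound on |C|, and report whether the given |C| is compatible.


V_q(n, t) = 92, q^n = 8192, Hamming bound = 89, |C| = 32 ≤ bound (satisfied).

Step 1: Compute V_q(n, t) = Σ_{j=0}^2 C(n, j) (q−1)^j.
  j = 0: C(13,0)·(1)^0 = 1·1 = 1.
  j = 1: C(13,1)·(1)^1 = 13·1 = 13.
  j = 2: C(13,2)·(1)^2 = 78·1 = 78.
  V_q(n, t) = 1 + 13 + 78 = 92.
Step 2: q^n = 2^13 = 8192.
Step 3: Hamming bound ⌊q^n / V_q(n,t)⌋ = ⌊8192/92⌋ = 89.
Step 4: Compare |C| = 32 to 89: satisfied.
The claimed |C| lies below the Hamming bound.


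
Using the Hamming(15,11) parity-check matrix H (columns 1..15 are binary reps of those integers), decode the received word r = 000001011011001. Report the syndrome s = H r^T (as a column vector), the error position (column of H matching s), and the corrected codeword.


s = (1, 1, 1, 1)^T, error position = 15, corrected codeword c = 000001011011000

Compute s = H r^T mod 2 one row at a time:
  s_1 = 1 + 1 + 0 + 1 + 1 + 0 + 0 + 1 = 5 ≡ 1 (mod 2).
  s_2 = 0 + 0 + 1 + 0 + 1 + 0 + 0 + 1 = 3 ≡ 1 (mod 2).
  s_3 = 0 + 0 + 1 + 0 + 0 + 1 + 0 + 1 = 3 ≡ 1 (mod 2).
  s_4 = 0 + 0 + 0 + 0 + 1 + 1 + 0 + 1 = 3 ≡ 1 (mod 2).
s = (1, 1, 1, 1)^T — this equals column 15 of H (binary 1111), so error is at position 15.
Correct: flip bit 15 of r = 000001011011001 to get c = 000001011011000.


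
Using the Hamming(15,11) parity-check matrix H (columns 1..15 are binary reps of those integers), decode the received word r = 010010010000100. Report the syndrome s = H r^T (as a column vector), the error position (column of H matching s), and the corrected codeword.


s = (0, 0, 1, 0)^T, error position = 2, corrected codeword c = 000010010000100

Compute s = H r^T mod 2 one row at a time:
  s_1 = 1 + 0 + 0 + 0 + 0 + 1 + 0 + 0 = 2 ≡ 0 (mod 2).
  s_2 = 0 + 1 + 0 + 0 + 0 + 1 + 0 + 0 = 2 ≡ 0 (mod 2).
  s_3 = 1 + 0 + 0 + 0 + 0 + 0 + 0 + 0 = 1 ≡ 1 (mod 2).
  s_4 = 0 + 0 + 1 + 0 + 0 + 0 + 1 + 0 = 2 ≡ 0 (mod 2).
s = (0, 0, 1, 0)^T — this equals column 2 of H (binary 0010), so error is at position 2.
Correct: flip bit 2 of r = 010010010000100 to get c = 000010010000100.


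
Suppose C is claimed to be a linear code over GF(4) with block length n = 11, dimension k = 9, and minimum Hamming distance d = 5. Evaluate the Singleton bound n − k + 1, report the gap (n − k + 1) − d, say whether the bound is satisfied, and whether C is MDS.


Singleton RHS = n − k + 1 = 3, slack = -2, bound violated (no such code; not MDS).

Singleton bound: d ≤ n − k + 1.
Here n = 11, k = 9, so n − k + 1 = 3.
Given d = 5, check d ≤ 3: NO.
Slack = (n − k + 1) − d = -2.
The slack is negative: d = 5 exceeds n − k + 1 = 3 by 2, so the Singleton bound is violated and no linear [11, 9, 5]_4 code can exist. In particular it is not MDS (MDS requires d = n − k + 1 exactly).
Description: the claimed parameters are [11, 9, 5]_4; such a code would be impossible (violates the Singleton bound).


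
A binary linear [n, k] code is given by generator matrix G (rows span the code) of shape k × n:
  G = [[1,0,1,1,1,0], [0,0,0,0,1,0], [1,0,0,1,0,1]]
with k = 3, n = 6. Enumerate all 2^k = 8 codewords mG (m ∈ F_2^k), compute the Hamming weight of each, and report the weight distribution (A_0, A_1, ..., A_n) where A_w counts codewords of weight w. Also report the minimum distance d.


Weight distribution: A_0 = 1, A_1 = 1, A_2 = 1, A_3 = 3, A_4 = 2. Minimum distance d = 1.

Enumerate all 2^3 = 8 messages m ∈ F_2^3.
For each, compute codeword c = mG in F_2^6, then tally its weight.
  m = 000 → c = 000000, weight = 0.
  m = 100 → c = 101110, weight = 4.
  m = 010 → c = 000010, weight = 1.
  m = 110 → c = 101100, weight = 3.
  m = 001 → c = 100101, weight = 3.
  m = 101 → c = 001011, weight = 3.
  m = 011 → c = 100111, weight = 4.
  m = 111 → c = 001001, weight = 2.
Tally weights:
  weight 0: 1 codewords.
  weight 1: 1 codewords.
  weight 2: 1 codewords.
  weight 3: 3 codewords.
  weight 4: 2 codewords.
Minimum distance d = smallest w > 0 with A_w > 0 = 1.
Sanity: Σ A_w = 8 = 2^3 = 8 ✓.


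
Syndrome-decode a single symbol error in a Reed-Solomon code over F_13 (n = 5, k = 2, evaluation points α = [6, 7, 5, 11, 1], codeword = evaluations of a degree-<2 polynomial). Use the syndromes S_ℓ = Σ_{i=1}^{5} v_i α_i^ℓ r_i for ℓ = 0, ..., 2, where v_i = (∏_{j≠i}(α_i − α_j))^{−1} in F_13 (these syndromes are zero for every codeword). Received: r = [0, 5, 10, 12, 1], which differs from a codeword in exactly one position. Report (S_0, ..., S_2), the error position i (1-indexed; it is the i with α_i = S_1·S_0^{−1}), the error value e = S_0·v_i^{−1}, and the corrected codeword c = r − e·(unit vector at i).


S = (7, 9, 6), error at position 3, error magnitude e = 2, c = [0, 5, 8, 12, 1].

Step 1: column multipliers v_i = (∏_{j≠i}(α_i − α_j))^{−1} mod 13.
  i = 1 (α = 6): (6−7)(6−5)(6−11)(6−1) = (−1)·1·(−5)·5 = 25 ≡ 12, so v_1 = 12^{−1} = 12 (mod 13).
  i = 2 (α = 7): (7−6)(7−5)(7−11)(7−1) = 1·2·(−4)·6 = −48 ≡ 4, so v_2 = 4^{−1} = 10 (mod 13).
  i = 3 (α = 5): (5−6)(5−7)(5−11)(5−1) = (−1)·(−2)·(−6)·4 = −48 ≡ 4, so v_3 = 4^{−1} = 10 (mod 13).
  i = 4 (α = 11): (11−6)(11−7)(11−5)(11−1) = 5·4·6·10 = 1200 ≡ 4, so v_4 = 4^{−1} = 10 (mod 13).
  i = 5 (α = 1): (1−6)(1−7)(1−5)(1−11) = (−5)·(−6)·(−4)·(−10) = 1200 ≡ 4, so v_5 = 4^{−1} = 10 (mod 13).
  v = [12, 10, 10, 10, 10].
Step 2: syndromes of r = [0, 5, 10, 12, 1] (all sums mod 13).
  S_0 = Σ v_i r_i = 12·0 + 10·5 + 10·10 + 10·12 + 10·1 = 280 ≡ 7.
  S_1 = Σ v_i α_i r_i = 12·6·0 + 10·7·5 + 10·5·10 + 10·11·12 + 10·1·1 = 2180 ≡ 9.
  α_i^2 mod 13 = [10, 10, 12, 4, 1].
  S_2 = Σ v_i α_i^2 r_i = 12·10·0 + 10·10·5 + 10·12·10 + 10·4·12 + 10·1·1 = 2190 ≡ 6.
  S = (7, 9, 6) ≠ 0, so r is not a codeword (an error is present).
Step 3: locate the error. For a single error e at position i, S_ℓ = v_i·e·α_i^ℓ, so α_err = S_1/S_0.
  S_0^{−1} = 7^{−1} = 2 (mod 13), so α_err = 9·2 = 18 ≡ 5 = α_3. Error position i = 3.
  Consistency check: S_2/S_1 = 6·3 = 18 ≡ 5 = α_err ✓ (single-error assumption holds).
Step 4: error magnitude e = S_0/v_3 = S_0·∏_{j≠3}(α_3 − α_j) = 7·4 = 28 ≡ 2 (mod 13).
Step 5: correct position 3: c_3 = r_3 − e = 10 − 2 ≡ 8 (mod 13). Hence c = [0, 5, 8, 12, 1].
  Check: interpolating c through the α_i gives m(x) = 9 + 5·x (degree < 2) with m(α_i) = c_i for every i, so c is indeed a codeword.


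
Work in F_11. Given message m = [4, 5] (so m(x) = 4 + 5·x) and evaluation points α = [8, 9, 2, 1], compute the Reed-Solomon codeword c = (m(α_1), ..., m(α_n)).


c = [0, 5, 3, 9]

Message polynomial: m(x) = 4 + 5·x (mod 11).
For each evaluation point α_i, compute m(α_i) mod 11:
  α_1 = 8: Horner steps 5 → 0, so m(8) = 0.
  α_2 = 9: Horner steps 5 → 5, so m(9) = 5.
  α_3 = 2: Horner steps 5 → 3, so m(2) = 3.
  α_4 = 1: Horner steps 5 → 9, so m(1) = 9.
Codeword c = [0, 5, 3, 9] ∈ F_11^4.


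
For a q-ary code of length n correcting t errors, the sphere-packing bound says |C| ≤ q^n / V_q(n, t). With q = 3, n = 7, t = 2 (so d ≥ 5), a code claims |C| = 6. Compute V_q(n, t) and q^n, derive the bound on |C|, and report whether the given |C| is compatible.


V_q(n, t) = 99, q^n = 2187, Hamming bound = 22, |C| = 6 ≤ bound (satisfied).

Step 1: Compute V_q(n, t) = Σ_{j=0}^2 C(n, j) (q−1)^j.
  j = 0: C(7,0)·(2)^0 = 1·1 = 1.
  j = 1: C(7,1)·(2)^1 = 7·2 = 14.
  j = 2: C(7,2)·(2)^2 = 21·4 = 84.
  V_q(n, t) = 1 + 14 + 84 = 99.
Step 2: q^n = 3^7 = 2187.
Step 3: Hamming bound ⌊q^n / V_q(n,t)⌋ = ⌊2187/99⌋ = 22.
Step 4: Compare |C| = 6 to 22: satisfied.
The claimed |C| lies below the Hamming bound.


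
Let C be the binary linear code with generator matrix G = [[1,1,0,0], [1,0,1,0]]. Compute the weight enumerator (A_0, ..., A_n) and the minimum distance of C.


Weight distribution: A_0 = 1, A_2 = 3. Minimum distance d = 2.

Enumerate all 2^2 = 4 messages m ∈ F_2^2.
For each, compute codeword c = mG in F_2^4, then tally its weight.
  m = 00 → c = 0000, weight = 0.
  m = 10 → c = 1100, weight = 2.
  m = 01 → c = 1010, weight = 2.
  m = 11 → c = 0110, weight = 2.
Tally weights:
  weight 0: 1 codewords.
  weight 2: 3 codewords.
Minimum distance d = smallest w > 0 with A_w > 0 = 2.
Sanity: Σ A_w = 4 = 2^2 = 4 ✓.


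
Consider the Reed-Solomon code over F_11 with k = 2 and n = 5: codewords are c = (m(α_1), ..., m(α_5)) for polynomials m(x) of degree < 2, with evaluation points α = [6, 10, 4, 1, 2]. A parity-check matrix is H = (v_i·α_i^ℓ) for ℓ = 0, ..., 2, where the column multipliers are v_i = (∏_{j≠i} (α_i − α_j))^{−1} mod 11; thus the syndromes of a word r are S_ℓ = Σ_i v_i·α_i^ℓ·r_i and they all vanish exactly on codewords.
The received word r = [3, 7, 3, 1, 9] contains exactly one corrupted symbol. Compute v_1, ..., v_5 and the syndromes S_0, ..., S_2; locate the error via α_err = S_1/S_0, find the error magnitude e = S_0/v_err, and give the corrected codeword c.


S = (10, 5, 8), error at position 1, error magnitude e = 6, c = [8, 7, 3, 1, 9].

Step 1: column multipliers v_i = (∏_{j≠i}(α_i − α_j))^{−1} mod 11.
  i = 1 (α = 6): (6−10)(6−4)(6−1)(6−2) = (−4)·2·5·4 = −160 ≡ 5, so v_1 = 5^{−1} = 9 (mod 11).
  i = 2 (α = 10): (10−6)(10−4)(10−1)(10−2) = 4·6·9·8 = 1728 ≡ 1, so v_2 = 1^{−1} = 1 (mod 11).
  i = 3 (α = 4): (4−6)(4−10)(4−1)(4−2) = (−2)·(−6)·3·2 = 72 ≡ 6, so v_3 = 6^{−1} = 2 (mod 11).
  i = 4 (α = 1): (1−6)(1−10)(1−4)(1−2) = (−5)·(−9)·(−3)·(−1) = 135 ≡ 3, so v_4 = 3^{−1} = 4 (mod 11).
  i = 5 (α = 2): (2−6)(2−10)(2−4)(2−1) = (−4)·(−8)·(−2)·1 = −64 ≡ 2, so v_5 = 2^{−1} = 6 (mod 11).
  v = [9, 1, 2, 4, 6].
Step 2: syndromes of r = [3, 7, 3, 1, 9] (all sums mod 11).
  S_0 = Σ v_i r_i = 9·3 + 1·7 + 2·3 + 4·1 + 6·9 = 98 ≡ 10.
  S_1 = Σ v_i α_i r_i = 9·6·3 + 1·10·7 + 2·4·3 + 4·1·1 + 6·2·9 = 368 ≡ 5.
  α_i^2 mod 11 = [3, 1, 5, 1, 4].
  S_2 = Σ v_i α_i^2 r_i = 9·3·3 + 1·1·7 + 2·5·3 + 4·1·1 + 6·4·9 = 338 ≡ 8.
  S = (10, 5, 8) ≠ 0, so r is not a codeword (an error is present).
Step 3: locate the error. For a single error e at position i, S_ℓ = v_i·e·α_i^ℓ, so α_err = S_1/S_0.
  S_0^{−1} = 10^{−1} = 10 (mod 11), so α_err = 5·10 = 50 ≡ 6 = α_1. Error position i = 1.
  Consistency check: S_2/S_1 = 8·9 = 72 ≡ 6 = α_err ✓ (single-error assumption holds).
Step 4: error magnitude e = S_0/v_1 = S_0·∏_{j≠1}(α_1 − α_j) = 10·5 = 50 ≡ 6 (mod 11).
Step 5: correct position 1: c_1 = r_1 − e = 3 − 6 ≡ 8 (mod 11). Hence c = [8, 7, 3, 1, 9].
  Check: interpolating c through the α_i gives m(x) = 4 + 8·x (degree < 2) with m(α_i) = c_i for every i, so c is indeed a codeword.


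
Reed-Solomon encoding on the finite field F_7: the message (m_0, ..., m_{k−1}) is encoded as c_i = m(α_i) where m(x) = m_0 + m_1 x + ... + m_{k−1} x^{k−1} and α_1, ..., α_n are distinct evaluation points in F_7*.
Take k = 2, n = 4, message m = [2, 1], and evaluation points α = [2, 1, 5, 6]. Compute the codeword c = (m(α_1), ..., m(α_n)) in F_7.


c = [4, 3, 0, 1]

Message polynomial: m(x) = 2 + 1·x (mod 7).
For each evaluation point α_i, compute m(α_i) mod 7:
  α_1 = 2: Horner steps 1 → 4, so m(2) = 4.
  α_2 = 1: Horner steps 1 → 3, so m(1) = 3.
  α_3 = 5: Horner steps 1 → 0, so m(5) = 0.
  α_4 = 6: Horner steps 1 → 1, so m(6) = 1.
Codeword c = [4, 3, 0, 1] ∈ F_7^4.


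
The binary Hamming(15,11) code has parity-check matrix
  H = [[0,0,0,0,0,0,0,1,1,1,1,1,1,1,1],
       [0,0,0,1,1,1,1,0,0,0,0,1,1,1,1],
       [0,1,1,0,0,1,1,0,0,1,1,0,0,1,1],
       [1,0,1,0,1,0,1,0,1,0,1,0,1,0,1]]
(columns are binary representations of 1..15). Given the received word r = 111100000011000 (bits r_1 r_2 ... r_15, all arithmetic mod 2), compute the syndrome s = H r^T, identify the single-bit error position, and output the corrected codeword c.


s = (0, 0, 1, 1)^T, error position = 3, corrected codeword c = 110100000011000

Compute s = H r^T mod 2 one row at a time:
  s_1 = 0 + 0 + 0 + 1 + 1 + 0 + 0 + 0 = 2 ≡ 0 (mod 2).
  s_2 = 1 + 0 + 0 + 0 + 1 + 0 + 0 + 0 = 2 ≡ 0 (mod 2).
  s_3 = 1 + 1 + 0 + 0 + 0 + 1 + 0 + 0 = 3 ≡ 1 (mod 2).
  s_4 = 1 + 1 + 0 + 0 + 0 + 1 + 0 + 0 = 3 ≡ 1 (mod 2).
s = (0, 0, 1, 1)^T — this equals column 3 of H (binary 0011), so error is at position 3.
Correct: flip bit 3 of r = 111100000011000 to get c = 110100000011000.


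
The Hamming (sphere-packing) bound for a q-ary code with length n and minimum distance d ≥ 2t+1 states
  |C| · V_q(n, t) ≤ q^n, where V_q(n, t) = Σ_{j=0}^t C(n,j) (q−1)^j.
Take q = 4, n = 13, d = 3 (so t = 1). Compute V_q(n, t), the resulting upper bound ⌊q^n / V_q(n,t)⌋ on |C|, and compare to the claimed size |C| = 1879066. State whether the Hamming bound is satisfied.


V_q(n, t) = 40, q^n = 67108864, Hamming bound = 1677721, |C| = 1879066 > bound (violated).

Step 1: Compute V_q(n, t) = Σ_{j=0}^1 C(n, j) (q−1)^j.
  j = 0: C(13,0)·(3)^0 = 1·1 = 1.
  j = 1: C(13,1)·(3)^1 = 13·3 = 39.
  V_q(n, t) = 1 + 39 = 40.
Step 2: q^n = 4^13 = 67108864.
Step 3: Hamming bound ⌊q^n / V_q(n,t)⌋ = ⌊67108864/40⌋ = 1677721.
Step 4: Compare |C| = 1879066 to 1677721: violated.
The claimed |C| lies above the Hamming bound, so no 4-ary code of length 13 with d ≥ 3 can have 1879066 codewords.


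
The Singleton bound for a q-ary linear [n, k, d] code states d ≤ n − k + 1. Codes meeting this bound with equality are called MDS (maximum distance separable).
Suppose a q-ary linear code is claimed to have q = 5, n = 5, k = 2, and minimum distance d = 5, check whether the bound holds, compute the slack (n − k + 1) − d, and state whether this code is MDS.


Singleton RHS = n − k + 1 = 4, slack = -1, bound violated (no such code; not MDS).

Singleton bound: d ≤ n − k + 1.
Here n = 5, k = 2, so n − k + 1 = 4.
Given d = 5, check d ≤ 4: NO.
Slack = (n − k + 1) − d = -1.
The slack is negative: d = 5 exceeds n − k + 1 = 4 by 1, so the Singleton bound is violated and no linear [5, 2, 5]_5 code can exist. In particular it is not MDS (MDS requires d = n − k + 1 exactly).
Description: the claimed parameters are [5, 2, 5]_5; such a code would be impossible (violates the Singleton bound).


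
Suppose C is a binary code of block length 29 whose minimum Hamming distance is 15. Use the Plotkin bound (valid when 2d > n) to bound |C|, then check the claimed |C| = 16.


Plotkin bound M ≤ 30; given |C| = 16 ≤ bound (satisfied).

Check applicability: 2d = 30, n = 29.
2d − n = 1 > 0, so Plotkin applies.
Compute d/(2d−n) = 15/1 ≈ 15.0000.
⌊d/(2d−n)⌋ = 15.
Plotkin bound: M ≤ 2·15 = 30.
Given |C| = 16, check: satisfied.
This |C| is below the Plotkin bound.
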